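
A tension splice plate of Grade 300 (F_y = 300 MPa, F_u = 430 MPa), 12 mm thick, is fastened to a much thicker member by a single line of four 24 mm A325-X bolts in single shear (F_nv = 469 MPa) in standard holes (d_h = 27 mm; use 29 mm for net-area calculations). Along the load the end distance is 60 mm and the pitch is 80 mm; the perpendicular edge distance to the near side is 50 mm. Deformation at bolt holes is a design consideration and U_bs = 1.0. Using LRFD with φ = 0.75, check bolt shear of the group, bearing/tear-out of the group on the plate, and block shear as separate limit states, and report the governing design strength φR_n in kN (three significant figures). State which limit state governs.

598 kN (block shear governs)

Bolt shear: A_b = π·24²/4 = 452.4 mm²; R_n = 469 × 452.4 × 4 × 1 / 1000 = 848.7 kN → 0.75 × 848.7 = 637 kN.
Bearing: edge l_c = 46.5, r_n = 287.9 kN; interior l_c = 53, r_n = 297.2 kN; R_n = 287.9 + 3·297.2 = 1180 kN → 885 kN.
Block shear: A_gv = 3600, A_nv = 2382, A_nt = 426 mm²; R_n = min(0.6F_uA_nv, 0.6F_yA_gv) + U_bs·F_u·A_nt = 797.7 kN → 598 kN.
Block shear governs: 598 kN.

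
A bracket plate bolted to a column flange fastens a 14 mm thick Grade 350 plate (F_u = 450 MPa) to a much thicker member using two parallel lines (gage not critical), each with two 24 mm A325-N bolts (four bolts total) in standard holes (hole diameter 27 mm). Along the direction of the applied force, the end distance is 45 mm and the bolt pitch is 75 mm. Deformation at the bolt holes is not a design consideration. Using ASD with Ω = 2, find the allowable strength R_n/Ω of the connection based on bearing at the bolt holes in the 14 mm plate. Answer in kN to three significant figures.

751 kN

Per bolt r_n = 1.5 l_c t F_u ≤ 3.0 d t F_u; upper limit = 3.0 × 24 × 14 × 450 / 1000 = 453.6 kN.
Edge bolt: l_c = 45 − 27/2 = 31.5 mm → 1.5 × 31.5 × 14 × 450 / 1000 = 297.7 → r_n = 297.7 kN.
Interior bolts: l_c = 75 − 27 = 48 mm → 1.5 × 48 × 14 × 450 / 1000 = 453.6 → r_n = 453.6 kN.
R_n = 2 × 297.7 + 2 × 453.6 = 1503 kN.
Allowable strength R_n/Ω = 1503 / 2 = 751 kN.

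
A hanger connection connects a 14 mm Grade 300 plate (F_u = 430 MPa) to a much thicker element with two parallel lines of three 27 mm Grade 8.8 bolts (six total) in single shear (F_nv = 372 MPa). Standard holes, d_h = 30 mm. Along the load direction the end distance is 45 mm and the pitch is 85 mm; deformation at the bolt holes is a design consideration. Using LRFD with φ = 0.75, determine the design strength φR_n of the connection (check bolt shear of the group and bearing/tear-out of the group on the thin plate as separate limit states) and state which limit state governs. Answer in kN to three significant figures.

958 kN (bolt shear governs)

Bolt shear: A_b = π·27²/4 = 572.6 mm²; R_n = 372 × 572.6 × 6 × 1 / 1000 = 1278 kN → 0.75 × 1278 = 958 kN.
Bearing (1.2 l_c t F_u ≤ 2.4 d t F_u): upper limit = 2.4·27·14·430 / 1000 = 390.1 kN.
  Edge l_c = 45 − 30/2 = 30 → r_n = 216.7 kN; interior l_c = 85 − 30 = 55 → r_n = 390.1 kN.
  R_n,bearing = 2·216.7 + 4·390.1 = 1994 kN → 0.75 × 1994 = 1500 kN.
Bolt shear governs: 958 kN.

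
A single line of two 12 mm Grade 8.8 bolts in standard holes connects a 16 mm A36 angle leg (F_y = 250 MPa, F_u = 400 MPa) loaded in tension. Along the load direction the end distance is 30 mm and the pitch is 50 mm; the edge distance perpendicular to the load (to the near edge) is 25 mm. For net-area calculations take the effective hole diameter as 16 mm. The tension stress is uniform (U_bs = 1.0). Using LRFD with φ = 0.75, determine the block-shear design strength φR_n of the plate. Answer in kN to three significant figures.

Shear plane L_v = 30 + 1·50 = 80 mm; A_gv = 80 × 16 = 1280 mm².
A_nv = (80 − 1.5·16) × 16 = 896 mm².
A_nt = (25 − 0.5·16) × 16 = 272 mm².
0.6 F_u A_nv = 215 kN; 0.6 F_y A_gv = 192 kN → shear yielding governs the shear term.
R_n = 192 + 1.0 × 400 × 272 / 1000 = 300.8 kN.
Design strength φR_n = 0.75 × 300.8 = 226 kN.

226 kN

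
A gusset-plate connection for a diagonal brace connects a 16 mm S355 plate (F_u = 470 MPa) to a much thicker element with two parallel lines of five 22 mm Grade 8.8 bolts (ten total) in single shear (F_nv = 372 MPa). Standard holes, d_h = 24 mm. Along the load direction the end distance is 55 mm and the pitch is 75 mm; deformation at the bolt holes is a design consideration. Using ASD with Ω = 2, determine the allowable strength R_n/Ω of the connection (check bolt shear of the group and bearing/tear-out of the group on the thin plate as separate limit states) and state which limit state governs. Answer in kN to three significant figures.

Bolt shear: A_b = π·22²/4 = 380.1 mm²; R_n = 372 × 380.1 × 10 × 1 / 1000 = 1414 kN → 1414 / 2 = 707 kN.
Bearing (1.2 l_c t F_u ≤ 2.4 d t F_u): upper limit = 2.4·22·16·470 / 1000 = 397.1 kN.
  Edge l_c = 55 − 24/2 = 43 → r_n = 388 kN; interior l_c = 75 − 24 = 51 → r_n = 397.1 kN.
  R_n,bearing = 2·388 + 8·397.1 = 3953 kN → 3953 / 2 = 1980 kN.
Bolt shear governs: 707 kN.

707 kN (bolt shear governs)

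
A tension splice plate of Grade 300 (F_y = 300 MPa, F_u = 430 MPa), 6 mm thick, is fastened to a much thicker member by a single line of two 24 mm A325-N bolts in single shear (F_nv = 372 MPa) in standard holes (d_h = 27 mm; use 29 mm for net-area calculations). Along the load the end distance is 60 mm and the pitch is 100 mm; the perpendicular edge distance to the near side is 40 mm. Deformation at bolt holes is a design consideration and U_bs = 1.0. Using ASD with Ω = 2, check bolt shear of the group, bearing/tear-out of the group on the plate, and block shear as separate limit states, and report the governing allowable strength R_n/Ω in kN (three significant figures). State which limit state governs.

Bolt shear: A_b = π·24²/4 = 452.4 mm²; R_n = 372 × 452.4 × 2 × 1 / 1000 = 336.6 kN → 336.6 / 2 = 168 kN.
Bearing: edge l_c = 46.5, r_n = 144 kN; interior l_c = 73, r_n = 148.6 kN; R_n = 144 + 1·148.6 = 292.6 kN → 146 kN.
Block shear: A_gv = 960, A_nv = 699, A_nt = 153 mm²; R_n = min(0.6F_uA_nv, 0.6F_yA_gv) + U_bs·F_u·A_nt = 238.6 kN → 119 kN.
Block shear governs: 119 kN.

119 kN (block shear governs)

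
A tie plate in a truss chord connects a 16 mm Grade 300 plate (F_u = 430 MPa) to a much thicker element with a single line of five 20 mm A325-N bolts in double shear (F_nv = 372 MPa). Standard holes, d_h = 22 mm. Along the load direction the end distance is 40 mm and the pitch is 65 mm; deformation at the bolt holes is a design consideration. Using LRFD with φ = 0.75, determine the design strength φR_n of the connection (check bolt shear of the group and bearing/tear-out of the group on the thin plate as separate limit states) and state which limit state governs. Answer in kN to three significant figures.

877 kN (bolt shear governs)

Bolt shear: A_b = π·20²/4 = 314.2 mm²; R_n = 372 × 314.2 × 5 × 2 / 1000 = 1169 kN → 0.75 × 1169 = 877 kN.
Bearing (1.2 l_c t F_u ≤ 2.4 d t F_u): upper limit = 2.4·20·16·430 / 1000 = 330.2 kN.
  Edge l_c = 40 − 22/2 = 29 → r_n = 239.4 kN; interior l_c = 65 − 22 = 43 → r_n = 330.2 kN.
  R_n,bearing = 1·239.4 + 4·330.2 = 1560 kN → 0.75 × 1560 = 1170 kN.
Bolt shear governs: 877 kN.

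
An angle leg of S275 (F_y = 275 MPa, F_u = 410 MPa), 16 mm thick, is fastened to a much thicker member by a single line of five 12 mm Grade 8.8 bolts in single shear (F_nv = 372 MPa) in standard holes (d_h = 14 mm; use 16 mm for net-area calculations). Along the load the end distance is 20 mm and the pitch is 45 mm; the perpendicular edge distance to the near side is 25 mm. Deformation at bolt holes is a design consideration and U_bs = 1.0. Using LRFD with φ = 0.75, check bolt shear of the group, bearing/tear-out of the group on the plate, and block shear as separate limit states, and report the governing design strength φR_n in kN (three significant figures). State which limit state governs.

158 kN (bolt shear governs)

Bolt shear: A_b = π·12²/4 = 113.1 mm²; R_n = 372 × 113.1 × 5 × 1 / 1000 = 210.4 kN → 0.75 × 210.4 = 158 kN.
Bearing: edge l_c = 13, r_n = 102.3 kN; interior l_c = 31, r_n = 188.9 kN; R_n = 102.3 + 4·188.9 = 858 kN → 644 kN.
Block shear: A_gv = 3200, A_nv = 2048, A_nt = 272 mm²; R_n = min(0.6F_uA_nv, 0.6F_yA_gv) + U_bs·F_u·A_nt = 615.3 kN → 461 kN.
Bolt shear governs: 158 kN.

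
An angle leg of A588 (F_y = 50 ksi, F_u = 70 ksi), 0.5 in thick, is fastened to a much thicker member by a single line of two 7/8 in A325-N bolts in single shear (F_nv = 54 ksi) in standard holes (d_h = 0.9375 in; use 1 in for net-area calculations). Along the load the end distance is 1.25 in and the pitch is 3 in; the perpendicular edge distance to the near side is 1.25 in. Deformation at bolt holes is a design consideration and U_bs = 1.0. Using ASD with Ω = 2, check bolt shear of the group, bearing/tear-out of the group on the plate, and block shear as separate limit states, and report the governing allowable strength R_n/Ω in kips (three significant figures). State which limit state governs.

Bolt shear: A_b = π·0.875²/4 = 0.6013 in²; R_n = 54 × 0.6013 × 2 × 1 = 64.94 kips → 64.94 / 2 = 32.5 kips.
Bearing: edge l_c = 0.7812, r_n = 32.81 kips; interior l_c = 2.062, r_n = 73.5 kips; R_n = 32.81 + 1·73.5 = 106.3 kips → 53.2 kips.
Block shear: A_gv = 2.125, A_nv = 1.375, A_nt = 0.375 in²; R_n = min(0.6F_uA_nv, 0.6F_yA_gv) + U_bs·F_u·A_nt = 84 kips → 42 kips.
Bolt shear governs: 32.5 kips.

32.5 kips (bolt shear governs)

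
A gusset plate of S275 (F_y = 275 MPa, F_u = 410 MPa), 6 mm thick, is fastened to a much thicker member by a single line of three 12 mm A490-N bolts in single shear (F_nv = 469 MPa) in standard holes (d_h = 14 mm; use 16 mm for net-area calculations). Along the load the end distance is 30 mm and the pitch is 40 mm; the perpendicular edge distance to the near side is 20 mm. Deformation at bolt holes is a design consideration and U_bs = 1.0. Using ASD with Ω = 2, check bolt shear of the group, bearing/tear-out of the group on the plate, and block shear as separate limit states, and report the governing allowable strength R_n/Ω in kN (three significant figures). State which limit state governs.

Bolt shear: A_b = π·12²/4 = 113.1 mm²; R_n = 469 × 113.1 × 3 × 1 / 1000 = 159.1 kN → 159.1 / 2 = 79.6 kN.
Bearing: edge l_c = 23, r_n = 67.9 kN; interior l_c = 26, r_n = 70.85 kN; R_n = 67.9 + 2·70.85 = 209.6 kN → 105 kN.
Block shear: A_gv = 660, A_nv = 420, A_nt = 72 mm²; R_n = min(0.6F_uA_nv, 0.6F_yA_gv) + U_bs·F_u·A_nt = 132.8 kN → 66.4 kN.
Block shear governs: 66.4 kN.

66.4 kN (block shear governs)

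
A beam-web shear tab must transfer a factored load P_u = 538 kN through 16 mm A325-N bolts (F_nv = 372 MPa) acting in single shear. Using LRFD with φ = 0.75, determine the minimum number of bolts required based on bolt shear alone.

A_b = π·16²/4 = 201.1 mm².
Per-bolt design strength φR_n = 0.75 × 372 × 201.1 × 1 / 1000 = 56.1 kN.
n ≥ 538 / 56.1 = 9.591 → use 10 bolts.

10 bolts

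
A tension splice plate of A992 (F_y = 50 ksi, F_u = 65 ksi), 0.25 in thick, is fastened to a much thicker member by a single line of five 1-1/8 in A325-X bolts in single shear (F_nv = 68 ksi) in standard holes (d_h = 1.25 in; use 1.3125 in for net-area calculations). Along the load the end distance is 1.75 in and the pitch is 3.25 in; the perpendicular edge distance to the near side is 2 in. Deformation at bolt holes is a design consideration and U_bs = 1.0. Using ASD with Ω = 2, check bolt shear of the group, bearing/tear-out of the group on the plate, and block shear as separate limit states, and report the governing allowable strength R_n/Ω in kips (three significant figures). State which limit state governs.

54 kips (block shear governs)

Bolt shear: A_b = π·1.125²/4 = 0.994 in²; R_n = 68 × 0.994 × 5 × 1 = 338 kips → 338 / 2 = 169 kips.
Bearing: edge l_c = 1.125, r_n = 21.94 kips; interior l_c = 2, r_n = 39 kips; R_n = 21.94 + 4·39 = 177.9 kips → 89 kips.
Block shear: A_gv = 3.688, A_nv = 2.211, A_nt = 0.3359 in²; R_n = min(0.6F_uA_nv, 0.6F_yA_gv) + U_bs·F_u·A_nt = 108.1 kips → 54 kips.
Block shear governs: 54 kips.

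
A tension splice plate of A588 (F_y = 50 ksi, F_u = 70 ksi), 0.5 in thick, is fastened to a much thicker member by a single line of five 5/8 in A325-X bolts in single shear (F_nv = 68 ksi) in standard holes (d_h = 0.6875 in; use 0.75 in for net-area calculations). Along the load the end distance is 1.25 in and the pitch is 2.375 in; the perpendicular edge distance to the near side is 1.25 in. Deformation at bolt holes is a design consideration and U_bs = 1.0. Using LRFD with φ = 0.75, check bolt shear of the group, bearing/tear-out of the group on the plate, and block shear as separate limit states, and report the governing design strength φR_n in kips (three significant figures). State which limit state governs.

78.2 kips (bolt shear governs)

Bolt shear: A_b = π·0.625²/4 = 0.3068 in²; R_n = 68 × 0.3068 × 5 × 1 = 104.3 kips → 0.75 × 104.3 = 78.2 kips.
Bearing: edge l_c = 0.9062, r_n = 38.06 kips; interior l_c = 1.688, r_n = 52.5 kips; R_n = 38.06 + 4·52.5 = 248.1 kips → 186 kips.
Block shear: A_gv = 5.375, A_nv = 3.688, A_nt = 0.4375 in²; R_n = min(0.6F_uA_nv, 0.6F_yA_gv) + U_bs·F_u·A_nt = 185.5 kips → 139 kips.
Bolt shear governs: 78.2 kips.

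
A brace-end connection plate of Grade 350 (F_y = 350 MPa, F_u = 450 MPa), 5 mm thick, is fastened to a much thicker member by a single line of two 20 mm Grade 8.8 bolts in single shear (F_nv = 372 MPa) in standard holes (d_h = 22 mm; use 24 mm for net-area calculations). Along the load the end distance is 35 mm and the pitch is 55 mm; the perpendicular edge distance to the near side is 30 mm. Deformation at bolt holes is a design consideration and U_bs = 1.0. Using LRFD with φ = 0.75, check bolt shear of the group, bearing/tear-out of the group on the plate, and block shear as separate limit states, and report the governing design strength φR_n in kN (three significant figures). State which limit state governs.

85.1 kN (block shear governs)

Bolt shear: A_b = π·20²/4 = 314.2 mm²; R_n = 372 × 314.2 × 2 × 1 / 1000 = 233.7 kN → 0.75 × 233.7 = 175 kN.
Bearing: edge l_c = 24, r_n = 64.8 kN; interior l_c = 33, r_n = 89.1 kN; R_n = 64.8 + 1·89.1 = 153.9 kN → 115 kN.
Block shear: A_gv = 450, A_nv = 270, A_nt = 90 mm²; R_n = min(0.6F_uA_nv, 0.6F_yA_gv) + U_bs·F_u·A_nt = 113.4 kN → 85.1 kN.
Block shear governs: 85.1 kN.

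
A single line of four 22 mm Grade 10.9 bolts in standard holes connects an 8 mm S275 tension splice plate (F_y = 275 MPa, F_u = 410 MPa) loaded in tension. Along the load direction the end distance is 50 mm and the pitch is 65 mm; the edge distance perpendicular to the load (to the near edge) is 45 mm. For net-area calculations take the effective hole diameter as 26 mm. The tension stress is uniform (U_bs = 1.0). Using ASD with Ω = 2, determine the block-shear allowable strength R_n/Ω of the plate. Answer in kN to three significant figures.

Shear plane L_v = 50 + 3·65 = 245 mm; A_gv = 245 × 8 = 1960 mm².
A_nv = (245 − 3.5·26) × 8 = 1232 mm².
A_nt = (45 − 0.5·26) × 8 = 256 mm².
0.6 F_u A_nv = 303.1 kN; 0.6 F_y A_gv = 323.4 kN → shear rupture governs the shear term.
R_n = 303.1 + 1.0 × 410 × 256 / 1000 = 408 kN.
Allowable strength R_n/Ω = 408 / 2 = 204 kN.

204 kN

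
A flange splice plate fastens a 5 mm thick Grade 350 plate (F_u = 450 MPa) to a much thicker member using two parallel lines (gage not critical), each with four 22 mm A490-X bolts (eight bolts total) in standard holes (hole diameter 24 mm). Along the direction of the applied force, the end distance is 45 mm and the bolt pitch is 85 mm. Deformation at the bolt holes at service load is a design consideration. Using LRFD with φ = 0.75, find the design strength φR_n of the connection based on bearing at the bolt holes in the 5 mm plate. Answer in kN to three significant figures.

668 kN

Per bolt r_n = 1.2 l_c t F_u ≤ 2.4 d t F_u; upper limit = 2.4 × 22 × 5 × 450 / 1000 = 118.8 kN.
Edge bolt: l_c = 45 − 24/2 = 33 mm → 1.2 × 33 × 5 × 450 / 1000 = 89.1 → r_n = 89.1 kN.
Interior bolts: l_c = 85 − 24 = 61 mm → 1.2 × 61 × 5 × 450 / 1000 = 164.7 → r_n = 118.8 kN.
R_n = 2 × 89.1 + 6 × 118.8 = 891 kN.
Design strength φR_n = 0.75 × 891 = 668 kN.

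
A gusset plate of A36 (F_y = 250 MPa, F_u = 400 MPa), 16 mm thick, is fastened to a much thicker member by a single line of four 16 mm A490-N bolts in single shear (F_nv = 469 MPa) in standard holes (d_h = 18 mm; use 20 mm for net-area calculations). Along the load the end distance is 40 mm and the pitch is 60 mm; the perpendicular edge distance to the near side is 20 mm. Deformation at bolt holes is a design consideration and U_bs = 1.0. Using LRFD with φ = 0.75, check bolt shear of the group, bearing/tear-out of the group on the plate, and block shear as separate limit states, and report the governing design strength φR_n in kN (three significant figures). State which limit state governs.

Bolt shear: A_b = π·16²/4 = 201.1 mm²; R_n = 469 × 201.1 × 4 × 1 / 1000 = 377.2 kN → 0.75 × 377.2 = 283 kN.
Bearing: edge l_c = 31, r_n = 238.1 kN; interior l_c = 42, r_n = 245.8 kN; R_n = 238.1 + 3·245.8 = 975.4 kN → 732 kN.
Block shear: A_gv = 3520, A_nv = 2400, A_nt = 160 mm²; R_n = min(0.6F_uA_nv, 0.6F_yA_gv) + U_bs·F_u·A_nt = 592 kN → 444 kN.
Bolt shear governs: 283 kN.

283 kN (bolt shear governs)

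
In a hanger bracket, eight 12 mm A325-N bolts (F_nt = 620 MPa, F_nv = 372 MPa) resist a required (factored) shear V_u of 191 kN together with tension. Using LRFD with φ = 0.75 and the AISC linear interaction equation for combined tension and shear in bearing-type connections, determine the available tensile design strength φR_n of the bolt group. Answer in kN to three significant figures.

229 kN

A_b = π·12²/4 = 113.1 mm²; f_rv = 191 × 1000 / (8 × 113.1) = 211.1 MPa.
F'_nt = 1.3 F_nt − (F_nt / φF_nv) f_rv = 1.3·620 − (620/(0.75·372))·211.1 = 336.9 MPa, capped at F_nt → F'_nt = 336.9 MPa.
R_n = F'_nt · A_b · n = 336.9 × 113.1 × 8 / 1000 = 304.8 kN.
Design strength φR_n = 0.75 × 304.8 = 229 kN.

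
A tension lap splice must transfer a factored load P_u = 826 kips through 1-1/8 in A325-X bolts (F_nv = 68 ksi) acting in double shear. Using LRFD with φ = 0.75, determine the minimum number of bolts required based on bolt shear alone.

A_b = π·1.125²/4 = 0.994 in².
Per-bolt design strength φR_n = 0.75 × 68 × 0.994 × 2 = 101.4 kips.
n ≥ 826 / 101.4 = 8.147 → use 9 bolts.

9 bolts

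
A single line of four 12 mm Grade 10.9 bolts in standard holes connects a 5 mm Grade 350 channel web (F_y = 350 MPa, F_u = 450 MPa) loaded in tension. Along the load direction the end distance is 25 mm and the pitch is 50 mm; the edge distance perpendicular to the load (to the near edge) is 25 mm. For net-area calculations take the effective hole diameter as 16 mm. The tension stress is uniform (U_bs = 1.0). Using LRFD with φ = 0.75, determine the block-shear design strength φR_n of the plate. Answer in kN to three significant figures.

Shear plane L_v = 25 + 3·50 = 175 mm; A_gv = 175 × 5 = 875 mm².
A_nv = (175 − 3.5·16) × 5 = 595 mm².
A_nt = (25 − 0.5·16) × 5 = 85 mm².
0.6 F_u A_nv = 160.7 kN; 0.6 F_y A_gv = 183.8 kN → shear rupture governs the shear term.
R_n = 160.7 + 1.0 × 450 × 85 / 1000 = 198.9 kN.
Design strength φR_n = 0.75 × 198.9 = 149 kN.

149 kN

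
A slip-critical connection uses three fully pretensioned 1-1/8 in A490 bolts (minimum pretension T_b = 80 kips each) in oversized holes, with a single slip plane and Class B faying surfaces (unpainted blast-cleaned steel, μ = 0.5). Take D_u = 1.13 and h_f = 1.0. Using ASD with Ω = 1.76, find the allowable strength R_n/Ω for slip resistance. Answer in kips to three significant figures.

R_n = μ · D_u · h_f · T_b · n_s · n_b = 0.5 × 1.13 × 1.0 × 80 × 1 × 3 = 135.6 kips.
Allowable strength R_n/Ω = 135.6 / 1.76 = 77 kips.

77 kips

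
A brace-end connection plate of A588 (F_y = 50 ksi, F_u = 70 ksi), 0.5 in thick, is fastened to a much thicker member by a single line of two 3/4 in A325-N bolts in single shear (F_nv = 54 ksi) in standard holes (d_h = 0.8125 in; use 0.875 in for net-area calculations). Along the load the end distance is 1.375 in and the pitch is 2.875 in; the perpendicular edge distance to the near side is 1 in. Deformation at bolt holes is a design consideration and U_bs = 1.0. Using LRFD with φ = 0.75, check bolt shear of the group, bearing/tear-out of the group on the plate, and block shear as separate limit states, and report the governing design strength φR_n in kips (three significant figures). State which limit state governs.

35.8 kips (bolt shear governs)

Bolt shear: A_b = π·0.75²/4 = 0.4418 in²; R_n = 54 × 0.4418 × 2 × 1 = 47.71 kips → 0.75 × 47.71 = 35.8 kips.
Bearing: edge l_c = 0.9688, r_n = 40.69 kips; interior l_c = 2.062, r_n = 63 kips; R_n = 40.69 + 1·63 = 103.7 kips → 77.8 kips.
Block shear: A_gv = 2.125, A_nv = 1.469, A_nt = 0.2812 in²; R_n = min(0.6F_uA_nv, 0.6F_yA_gv) + U_bs·F_u·A_nt = 81.38 kips → 61 kips.
Bolt shear governs: 35.8 kips.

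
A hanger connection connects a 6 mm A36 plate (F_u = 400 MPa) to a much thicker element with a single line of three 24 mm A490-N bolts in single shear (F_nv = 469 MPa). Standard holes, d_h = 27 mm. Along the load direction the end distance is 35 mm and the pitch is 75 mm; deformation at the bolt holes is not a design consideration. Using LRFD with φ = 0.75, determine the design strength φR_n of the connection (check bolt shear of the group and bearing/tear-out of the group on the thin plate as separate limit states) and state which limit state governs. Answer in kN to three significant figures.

317 kN (bearing governs)

Bolt shear: A_b = π·24²/4 = 452.4 mm²; R_n = 469 × 452.4 × 3 × 1 / 1000 = 636.5 kN → 0.75 × 636.5 = 477 kN.
Bearing (1.5 l_c t F_u ≤ 3.0 d t F_u): upper limit = 3.0·24·6·400 / 1000 = 172.8 kN.
  Edge l_c = 35 − 27/2 = 21.5 → r_n = 77.4 kN; interior l_c = 75 − 27 = 48 → r_n = 172.8 kN.
  R_n,bearing = 1·77.4 + 2·172.8 = 423 kN → 0.75 × 423 = 317 kN.
Bearing governs: 317 kN.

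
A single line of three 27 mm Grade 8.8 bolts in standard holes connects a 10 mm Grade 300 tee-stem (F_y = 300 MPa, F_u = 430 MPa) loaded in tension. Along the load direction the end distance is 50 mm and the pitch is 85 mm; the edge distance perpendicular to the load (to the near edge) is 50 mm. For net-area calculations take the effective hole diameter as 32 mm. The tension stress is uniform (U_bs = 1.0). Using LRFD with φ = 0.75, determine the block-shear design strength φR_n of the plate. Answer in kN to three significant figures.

381 kN

Shear plane L_v = 50 + 2·85 = 220 mm; A_gv = 220 × 10 = 2200 mm².
A_nv = (220 − 2.5·32) × 10 = 1400 mm².
A_nt = (50 − 0.5·32) × 10 = 340 mm².
0.6 F_u A_nv = 361.2 kN; 0.6 F_y A_gv = 396 kN → shear rupture governs the shear term.
R_n = 361.2 + 1.0 × 430 × 340 / 1000 = 507.4 kN.
Design strength φR_n = 0.75 × 507.4 = 381 kN.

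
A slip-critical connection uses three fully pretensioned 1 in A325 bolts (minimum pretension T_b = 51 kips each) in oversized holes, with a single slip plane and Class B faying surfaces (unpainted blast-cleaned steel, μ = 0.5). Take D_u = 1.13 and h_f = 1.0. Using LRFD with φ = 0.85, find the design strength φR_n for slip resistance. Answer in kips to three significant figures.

R_n = μ · D_u · h_f · T_b · n_s · n_b = 0.5 × 1.13 × 1.0 × 51 × 1 × 3 = 86.44 kips.
Design strength φR_n = 0.85 × 86.44 = 73.5 kips.

73.5 kips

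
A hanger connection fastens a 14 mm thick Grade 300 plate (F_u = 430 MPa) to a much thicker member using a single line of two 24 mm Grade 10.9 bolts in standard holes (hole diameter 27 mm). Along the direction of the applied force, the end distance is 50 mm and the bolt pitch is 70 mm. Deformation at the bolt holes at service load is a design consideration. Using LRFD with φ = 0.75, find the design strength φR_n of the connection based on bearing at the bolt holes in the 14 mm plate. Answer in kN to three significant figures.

431 kN

Per bolt r_n = 1.2 l_c t F_u ≤ 2.4 d t F_u; upper limit = 2.4 × 24 × 14 × 430 / 1000 = 346.8 kN.
Edge bolt: l_c = 50 − 27/2 = 36.5 mm → 1.2 × 36.5 × 14 × 430 / 1000 = 263.7 → r_n = 263.7 kN.
Interior bolts: l_c = 70 − 27 = 43 mm → 1.2 × 43 × 14 × 430 / 1000 = 310.6 → r_n = 310.6 kN.
R_n = 1 × 263.7 + 1 × 310.6 = 574.3 kN.
Design strength φR_n = 0.75 × 574.3 = 431 kN.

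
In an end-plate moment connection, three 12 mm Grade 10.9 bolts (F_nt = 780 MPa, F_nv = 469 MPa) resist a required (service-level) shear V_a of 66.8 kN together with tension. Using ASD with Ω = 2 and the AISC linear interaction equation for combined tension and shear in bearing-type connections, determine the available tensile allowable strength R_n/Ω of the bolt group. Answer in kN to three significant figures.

60.9 kN

A_b = π·12²/4 = 113.1 mm²; f_rv = 66.8 × 1000 / (3 × 113.1) = 196.9 MPa.
F'_nt = 1.3 F_nt − (Ω F_nt / F_nv) f_rv = 1.3·780 − (2·780/469)·196.9 = 359.1 MPa, capped at F_nt → F'_nt = 359.1 MPa.
R_n = F'_nt · A_b · n = 359.1 × 113.1 × 3 / 1000 = 121.9 kN.
Allowable strength R_n/Ω = 121.9 / 2 = 60.9 kN.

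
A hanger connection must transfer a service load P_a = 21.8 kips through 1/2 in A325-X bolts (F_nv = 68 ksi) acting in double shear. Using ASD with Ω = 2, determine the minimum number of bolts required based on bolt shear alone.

A_b = π·0.5²/4 = 0.1963 in².
Per-bolt allowable strength R_n/Ω = 68 × 0.1963 × 2 / 2 = 13.35 kips.
n ≥ 21.8 / 13.35 = 1.633 → use 2 bolts.

2 bolts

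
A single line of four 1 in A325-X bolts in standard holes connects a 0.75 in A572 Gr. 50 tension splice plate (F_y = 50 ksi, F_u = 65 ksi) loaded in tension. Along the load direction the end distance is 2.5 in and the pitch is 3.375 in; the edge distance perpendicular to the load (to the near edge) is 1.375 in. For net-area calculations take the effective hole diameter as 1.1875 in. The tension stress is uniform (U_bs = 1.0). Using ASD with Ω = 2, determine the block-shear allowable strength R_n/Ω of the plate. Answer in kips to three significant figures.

143 kips

Shear plane L_v = 2.5 + 3·3.375 = 12.62 in; A_gv = 12.62 × 0.75 = 9.469 in².
A_nv = (12.62 − 3.5·1.1875) × 0.75 = 6.352 in².
A_nt = (1.375 − 0.5·1.1875) × 0.75 = 0.5859 in².
0.6 F_u A_nv = 247.7 kips; 0.6 F_y A_gv = 284.1 kips → shear rupture governs the shear term.
R_n = 247.7 + 1.0 × 65 × 0.5859 = 285.8 kips.
Allowable strength R_n/Ω = 285.8 / 2 = 143 kips.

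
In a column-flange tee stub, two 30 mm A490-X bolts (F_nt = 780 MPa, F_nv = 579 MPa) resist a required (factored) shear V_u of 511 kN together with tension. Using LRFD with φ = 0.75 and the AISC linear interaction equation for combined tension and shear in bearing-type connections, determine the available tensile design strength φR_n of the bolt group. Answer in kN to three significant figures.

A_b = π·30²/4 = 706.9 mm²; f_rv = 511 × 1000 / (2 × 706.9) = 361.5 MPa.
F'_nt = 1.3 F_nt − (F_nt / φF_nv) f_rv = 1.3·780 − (780/(0.75·579))·361.5 = 364.7 MPa, capped at F_nt → F'_nt = 364.7 MPa.
R_n = F'_nt · A_b · n = 364.7 × 706.9 × 2 / 1000 = 515.7 kN.
Design strength φR_n = 0.75 × 515.7 = 387 kN.

387 kN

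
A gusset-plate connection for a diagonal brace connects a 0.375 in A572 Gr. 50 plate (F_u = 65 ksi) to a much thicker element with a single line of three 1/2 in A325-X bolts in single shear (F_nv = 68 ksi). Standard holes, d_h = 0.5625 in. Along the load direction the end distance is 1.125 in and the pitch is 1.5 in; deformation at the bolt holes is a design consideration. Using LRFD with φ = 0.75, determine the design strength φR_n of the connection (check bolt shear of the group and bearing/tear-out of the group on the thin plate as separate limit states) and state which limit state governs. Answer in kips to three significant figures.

Bolt shear: A_b = π·0.5²/4 = 0.1963 in²; R_n = 68 × 0.1963 × 3 × 1 = 40.06 kips → 0.75 × 40.06 = 30 kips.
Bearing (1.2 l_c t F_u ≤ 2.4 d t F_u): upper limit = 2.4·0.5·0.375·65 = 29.25 kips.
  Edge l_c = 1.125 − 0.5625/2 = 0.8438 → r_n = 24.68 kips; interior l_c = 1.5 − 0.5625 = 0.9375 → r_n = 27.42 kips.
  R_n,bearing = 1·24.68 + 2·27.42 = 79.52 kips → 0.75 × 79.52 = 59.6 kips.
Bolt shear governs: 30 kips.

30 kips (bolt shear governs)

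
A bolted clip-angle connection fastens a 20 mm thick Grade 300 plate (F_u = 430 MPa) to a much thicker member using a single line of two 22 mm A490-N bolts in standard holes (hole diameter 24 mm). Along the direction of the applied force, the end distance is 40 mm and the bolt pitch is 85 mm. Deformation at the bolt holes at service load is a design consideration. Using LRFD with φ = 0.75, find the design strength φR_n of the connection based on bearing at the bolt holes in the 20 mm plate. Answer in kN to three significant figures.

Per bolt r_n = 1.2 l_c t F_u ≤ 2.4 d t F_u; upper limit = 2.4 × 22 × 20 × 430 / 1000 = 454.1 kN.
Edge bolt: l_c = 40 − 24/2 = 28 mm → 1.2 × 28 × 20 × 430 / 1000 = 289 → r_n = 289 kN.
Interior bolts: l_c = 85 − 24 = 61 mm → 1.2 × 61 × 20 × 430 / 1000 = 629.5 → r_n = 454.1 kN.
R_n = 1 × 289 + 1 × 454.1 = 743 kN.
Design strength φR_n = 0.75 × 743 = 557 kN.

557 kN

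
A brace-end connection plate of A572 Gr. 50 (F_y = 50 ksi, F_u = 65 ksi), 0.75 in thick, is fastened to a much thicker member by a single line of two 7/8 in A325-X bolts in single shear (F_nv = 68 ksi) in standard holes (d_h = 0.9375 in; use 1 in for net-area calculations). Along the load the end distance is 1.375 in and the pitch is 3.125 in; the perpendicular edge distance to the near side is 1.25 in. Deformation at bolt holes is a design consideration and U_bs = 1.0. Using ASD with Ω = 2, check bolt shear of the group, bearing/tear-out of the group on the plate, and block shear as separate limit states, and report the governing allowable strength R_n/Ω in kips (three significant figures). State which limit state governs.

Bolt shear: A_b = π·0.875²/4 = 0.6013 in²; R_n = 68 × 0.6013 × 2 × 1 = 81.78 kips → 81.78 / 2 = 40.9 kips.
Bearing: edge l_c = 0.9062, r_n = 53.02 kips; interior l_c = 2.188, r_n = 102.4 kips; R_n = 53.02 + 1·102.4 = 155.4 kips → 77.7 kips.
Block shear: A_gv = 3.375, A_nv = 2.25, A_nt = 0.5625 in²; R_n = min(0.6F_uA_nv, 0.6F_yA_gv) + U_bs·F_u·A_nt = 124.3 kips → 62.2 kips.
Bolt shear governs: 40.9 kips.

40.9 kips (bolt shear governs)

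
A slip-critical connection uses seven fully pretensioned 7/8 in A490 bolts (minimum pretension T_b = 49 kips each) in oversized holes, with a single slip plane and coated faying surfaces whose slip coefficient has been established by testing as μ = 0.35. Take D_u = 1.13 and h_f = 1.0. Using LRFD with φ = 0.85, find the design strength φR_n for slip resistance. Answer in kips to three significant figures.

R_n = μ · D_u · h_f · T_b · n_s · n_b = 0.35 × 1.13 × 1.0 × 49 × 1 × 7 = 135.7 kips.
Design strength φR_n = 0.85 × 135.7 = 115 kips.

115 kips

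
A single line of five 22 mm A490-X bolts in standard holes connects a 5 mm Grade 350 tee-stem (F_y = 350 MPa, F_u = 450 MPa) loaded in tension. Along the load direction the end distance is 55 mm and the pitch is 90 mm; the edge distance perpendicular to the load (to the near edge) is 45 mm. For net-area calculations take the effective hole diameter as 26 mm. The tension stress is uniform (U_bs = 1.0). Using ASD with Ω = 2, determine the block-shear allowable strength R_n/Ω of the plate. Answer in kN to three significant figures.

Shear plane L_v = 55 + 4·90 = 415 mm; A_gv = 415 × 5 = 2075 mm².
A_nv = (415 − 4.5·26) × 5 = 1490 mm².
A_nt = (45 − 0.5·26) × 5 = 160 mm².
0.6 F_u A_nv = 402.3 kN; 0.6 F_y A_gv = 435.8 kN → shear rupture governs the shear term.
R_n = 402.3 + 1.0 × 450 × 160 / 1000 = 474.3 kN.
Allowable strength R_n/Ω = 474.3 / 2 = 237 kN.

237 kN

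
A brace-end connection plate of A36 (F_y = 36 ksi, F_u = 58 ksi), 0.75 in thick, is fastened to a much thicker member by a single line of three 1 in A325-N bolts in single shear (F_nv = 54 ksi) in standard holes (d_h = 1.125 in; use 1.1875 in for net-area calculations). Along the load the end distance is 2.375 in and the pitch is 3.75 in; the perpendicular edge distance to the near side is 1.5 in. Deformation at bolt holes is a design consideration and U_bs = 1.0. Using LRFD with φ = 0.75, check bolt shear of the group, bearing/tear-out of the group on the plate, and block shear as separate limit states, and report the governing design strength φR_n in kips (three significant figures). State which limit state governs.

Bolt shear: A_b = π·1²/4 = 0.7854 in²; R_n = 54 × 0.7854 × 3 × 1 = 127.2 kips → 0.75 × 127.2 = 95.4 kips.
Bearing: edge l_c = 1.812, r_n = 94.61 kips; interior l_c = 2.625, r_n = 104.4 kips; R_n = 94.61 + 2·104.4 = 303.4 kips → 228 kips.
Block shear: A_gv = 7.406, A_nv = 5.18, A_nt = 0.6797 in²; R_n = min(0.6F_uA_nv, 0.6F_yA_gv) + U_bs·F_u·A_nt = 199.4 kips → 150 kips.
Bolt shear governs: 95.4 kips.

95.4 kips (bolt shear governs)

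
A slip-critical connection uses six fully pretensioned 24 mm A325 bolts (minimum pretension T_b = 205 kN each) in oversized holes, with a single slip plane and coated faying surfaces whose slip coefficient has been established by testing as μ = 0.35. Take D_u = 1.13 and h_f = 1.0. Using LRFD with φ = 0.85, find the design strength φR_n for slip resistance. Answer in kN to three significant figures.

413 kN

R_n = μ · D_u · h_f · T_b · n_s · n_b = 0.35 × 1.13 × 1.0 × 205 × 1 × 6 = 486.5 kN.
Design strength φR_n = 0.85 × 486.5 = 413 kN.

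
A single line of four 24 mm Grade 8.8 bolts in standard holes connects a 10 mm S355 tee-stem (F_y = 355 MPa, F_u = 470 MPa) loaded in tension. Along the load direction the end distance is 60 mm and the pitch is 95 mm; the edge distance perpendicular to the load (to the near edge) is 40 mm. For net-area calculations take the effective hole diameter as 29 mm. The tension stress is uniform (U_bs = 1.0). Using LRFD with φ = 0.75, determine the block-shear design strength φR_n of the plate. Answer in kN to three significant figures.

605 kN

Shear plane L_v = 60 + 3·95 = 345 mm; A_gv = 345 × 10 = 3450 mm².
A_nv = (345 − 3.5·29) × 10 = 2435 mm².
A_nt = (40 − 0.5·29) × 10 = 255 mm².
0.6 F_u A_nv = 686.7 kN; 0.6 F_y A_gv = 734.9 kN → shear rupture governs the shear term.
R_n = 686.7 + 1.0 × 470 × 255 / 1000 = 806.5 kN.
Design strength φR_n = 0.75 × 806.5 = 605 kN.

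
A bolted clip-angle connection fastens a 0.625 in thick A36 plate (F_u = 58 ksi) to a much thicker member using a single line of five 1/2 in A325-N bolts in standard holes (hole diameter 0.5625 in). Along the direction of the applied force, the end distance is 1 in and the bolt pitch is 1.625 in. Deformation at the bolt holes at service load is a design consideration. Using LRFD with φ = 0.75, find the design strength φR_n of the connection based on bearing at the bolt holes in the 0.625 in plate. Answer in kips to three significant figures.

154 kips

Per bolt r_n = 1.2 l_c t F_u ≤ 2.4 d t F_u; upper limit = 2.4 × 0.5 × 0.625 × 58 = 43.5 kips.
Edge bolt: l_c = 1 − 0.5625/2 = 0.7188 in → 1.2 × 0.7188 × 0.625 × 58 = 31.27 → r_n = 31.27 kips.
Interior bolts: l_c = 1.625 − 0.5625 = 1.062 in → 1.2 × 1.062 × 0.625 × 58 = 46.22 → r_n = 43.5 kips.
R_n = 1 × 31.27 + 4 × 43.5 = 205.3 kips.
Design strength φR_n = 0.75 × 205.3 = 154 kips.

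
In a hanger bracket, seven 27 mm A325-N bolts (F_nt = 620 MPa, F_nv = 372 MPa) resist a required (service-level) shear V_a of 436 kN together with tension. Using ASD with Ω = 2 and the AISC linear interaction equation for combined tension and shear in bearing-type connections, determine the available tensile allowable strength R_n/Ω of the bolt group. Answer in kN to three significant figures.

889 kN

A_b = π·27²/4 = 572.6 mm²; f_rv = 436 × 1000 / (7 × 572.6) = 108.8 MPa.
F'_nt = 1.3 F_nt − (Ω F_nt / F_nv) f_rv = 1.3·620 − (2·620/372)·108.8 = 443.4 MPa, capped at F_nt → F'_nt = 443.4 MPa.
R_n = F'_nt · A_b · n = 443.4 × 572.6 × 7 / 1000 = 1777 kN.
Allowable strength R_n/Ω = 1777 / 2 = 889 kN.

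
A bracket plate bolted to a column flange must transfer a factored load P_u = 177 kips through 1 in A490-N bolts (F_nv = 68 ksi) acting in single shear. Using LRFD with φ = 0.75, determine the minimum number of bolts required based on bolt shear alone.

5 bolts

A_b = π·1²/4 = 0.7854 in².
Per-bolt design strength φR_n = 0.75 × 68 × 0.7854 × 1 = 40.06 kips.
n ≥ 177 / 40.06 = 4.419 → use 5 bolts.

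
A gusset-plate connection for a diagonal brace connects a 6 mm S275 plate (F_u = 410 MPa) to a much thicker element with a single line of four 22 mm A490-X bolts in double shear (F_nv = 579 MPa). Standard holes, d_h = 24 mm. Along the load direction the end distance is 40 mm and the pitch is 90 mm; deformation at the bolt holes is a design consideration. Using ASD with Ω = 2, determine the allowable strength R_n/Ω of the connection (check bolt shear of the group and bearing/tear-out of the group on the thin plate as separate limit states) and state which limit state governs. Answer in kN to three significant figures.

Bolt shear: A_b = π·22²/4 = 380.1 mm²; R_n = 579 × 380.1 × 4 × 2 / 1000 = 1761 kN → 1761 / 2 = 880 kN.
Bearing (1.2 l_c t F_u ≤ 2.4 d t F_u): upper limit = 2.4·22·6·410 / 1000 = 129.9 kN.
  Edge l_c = 40 − 24/2 = 28 → r_n = 82.66 kN; interior l_c = 90 − 24 = 66 → r_n = 129.9 kN.
  R_n,bearing = 1·82.66 + 3·129.9 = 472.3 kN → 472.3 / 2 = 236 kN.
Bearing governs: 236 kN.

236 kN (bearing governs)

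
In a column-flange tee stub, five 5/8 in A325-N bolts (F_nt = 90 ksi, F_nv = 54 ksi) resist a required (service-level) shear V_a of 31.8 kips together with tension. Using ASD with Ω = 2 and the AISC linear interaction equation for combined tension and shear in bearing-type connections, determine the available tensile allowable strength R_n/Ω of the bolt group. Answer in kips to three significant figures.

A_b = π·0.625²/4 = 0.3068 in²; f_rv = 31.8 / (5 × 0.3068) = 20.73 ksi.
F'_nt = 1.3 F_nt − (Ω F_nt / F_nv) f_rv = 1.3·90 − (2·90/54)·20.73 = 47.9 ksi, capped at F_nt → F'_nt = 47.9 ksi.
R_n = F'_nt · A_b · n = 47.9 × 0.3068 × 5 = 73.48 kips.
Allowable strength R_n/Ω = 73.48 / 2 = 36.7 kips.

36.7 kips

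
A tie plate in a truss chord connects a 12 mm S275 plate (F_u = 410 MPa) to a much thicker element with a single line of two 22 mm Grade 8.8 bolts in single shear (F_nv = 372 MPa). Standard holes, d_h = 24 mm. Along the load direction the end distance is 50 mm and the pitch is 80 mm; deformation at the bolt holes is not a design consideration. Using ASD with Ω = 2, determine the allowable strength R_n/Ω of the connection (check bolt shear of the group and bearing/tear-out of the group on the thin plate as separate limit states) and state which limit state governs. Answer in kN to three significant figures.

Bolt shear: A_b = π·22²/4 = 380.1 mm²; R_n = 372 × 380.1 × 2 × 1 / 1000 = 282.8 kN → 282.8 / 2 = 141 kN.
Bearing (1.5 l_c t F_u ≤ 3.0 d t F_u): upper limit = 3.0·22·12·410 / 1000 = 324.7 kN.
  Edge l_c = 50 − 24/2 = 38 → r_n = 280.4 kN; interior l_c = 80 − 24 = 56 → r_n = 324.7 kN.
  R_n,bearing = 1·280.4 + 1·324.7 = 605.2 kN → 605.2 / 2 = 303 kN.
Bolt shear governs: 141 kN.

141 kN (bolt shear governs)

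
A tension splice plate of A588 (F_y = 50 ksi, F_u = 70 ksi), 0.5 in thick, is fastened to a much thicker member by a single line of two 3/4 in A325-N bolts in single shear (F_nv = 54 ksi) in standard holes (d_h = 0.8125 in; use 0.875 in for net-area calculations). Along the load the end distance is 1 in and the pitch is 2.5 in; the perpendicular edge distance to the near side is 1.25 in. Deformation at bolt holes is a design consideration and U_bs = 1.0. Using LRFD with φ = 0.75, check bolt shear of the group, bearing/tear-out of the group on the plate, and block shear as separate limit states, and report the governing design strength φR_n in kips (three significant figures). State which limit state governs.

Bolt shear: A_b = π·0.75²/4 = 0.4418 in²; R_n = 54 × 0.4418 × 2 × 1 = 47.71 kips → 0.75 × 47.71 = 35.8 kips.
Bearing: edge l_c = 0.5938, r_n = 24.94 kips; interior l_c = 1.688, r_n = 63 kips; R_n = 24.94 + 1·63 = 87.94 kips → 66 kips.
Block shear: A_gv = 1.75, A_nv = 1.094, A_nt = 0.4062 in²; R_n = min(0.6F_uA_nv, 0.6F_yA_gv) + U_bs·F_u·A_nt = 74.38 kips → 55.8 kips.
Bolt shear governs: 35.8 kips.

35.8 kips (bolt shear governs)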